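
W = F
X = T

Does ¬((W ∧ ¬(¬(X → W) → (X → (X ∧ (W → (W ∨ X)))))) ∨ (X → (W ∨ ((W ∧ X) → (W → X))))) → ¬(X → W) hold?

T

X → W = T → F = F
¬(X → W) = ¬F = T
W ∨ X = F ∨ T = T
W → (W ∨ X) = F → T = T
X ∧ (W → (W ∨ X)) = T ∧ T = T
X → (X ∧ (W → (W ∨ X))) = T → T = T
¬(X → W) → (X → (X ∧ (W → (W ∨ X)))) = T → T = T
¬(¬(X → W) → (X → (X ∧ (W → (W ∨ X))))) = ¬T = F
W ∧ ¬(¬(X → W) → (X → (X ∧ (W → (W ∨ X))))) = F ∧ F = F
W ∧ X = F ∧ T = F
W → X = F → T = T
(W ∧ X) → (W → X) = F → T = T
W ∨ ((W ∧ X) → (W → X)) = F ∨ T = T
X → (W ∨ ((W ∧ X) → (W → X))) = T → T = T
(W ∧ ¬(¬(X → W) → (X → (X ∧ (W → (W ∨ X)))))) ∨ (X → (W ∨ ((W ∧ X) → (W → X)))) = F ∨ T = T
¬((W ∧ ¬(¬(X → W) → (X → (X ∧ (W → (W ∨ X)))))) ∨ (X → (W ∨ ((W ∧ X) → (W → X))))) = ¬T = F
X → W = T → F = F
¬(X → W) = ¬F = T
¬((W ∧ ¬(¬(X → W) → (X → (X ∧ (W → (W ∨ X)))))) ∨ (X → (W ∨ ((W ∧ X) → (W → X))))) → ¬(X → W) = F → T = T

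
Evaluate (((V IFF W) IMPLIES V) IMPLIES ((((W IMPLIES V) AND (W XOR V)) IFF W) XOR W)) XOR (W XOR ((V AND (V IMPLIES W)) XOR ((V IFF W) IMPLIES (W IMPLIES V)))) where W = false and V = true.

true

V IFF W = true IFF false = false
(V IFF W) IMPLIES V = false IMPLIES true = true
W IMPLIES V = false IMPLIES true = true
W XOR V = false XOR true = true
(W IMPLIES V) AND (W XOR V) = true AND true = true
((W IMPLIES V) AND (W XOR V)) IFF W = true IFF false = false
(((W IMPLIES V) AND (W XOR V)) IFF W) XOR W = false XOR false = false
((V IFF W) IMPLIES V) IMPLIES ((((W IMPLIES V) AND (W XOR V)) IFF W) XOR W) = true IMPLIES false = false
V IMPLIES W = true IMPLIES false = false
V AND (V IMPLIES W) = true AND false = false
V IFF W = true IFF false = false
W IMPLIES V = false IMPLIES true = true
(V IFF W) IMPLIES (W IMPLIES V) = false IMPLIES true = true
(V AND (V IMPLIES W)) XOR ((V IFF W) IMPLIES (W IMPLIES V)) = false XOR true = true
W XOR ((V AND (V IMPLIES W)) XOR ((V IFF W) IMPLIES (W IMPLIES V))) = false XOR true = true
(((V IFF W) IMPLIES V) IMPLIES ((((W IMPLIES V) AND (W XOR V)) IFF W) XOR W)) XOR (W XOR ((V AND (V IMPLIES W)) XOR ((V IFF W) IMPLIES (W IMPLIES V)))) = false XOR true = true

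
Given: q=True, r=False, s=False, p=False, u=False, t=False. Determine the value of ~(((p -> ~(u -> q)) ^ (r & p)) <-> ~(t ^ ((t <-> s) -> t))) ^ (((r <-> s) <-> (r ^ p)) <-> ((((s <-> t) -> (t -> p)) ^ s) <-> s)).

True

u -> q = False -> True = True
~(u -> q) = ~True = False
p -> ~(u -> q) = False -> False = True
r & p = False & False = False
(p -> ~(u -> q)) ^ (r & p) = True ^ False = True
t <-> s = False <-> False = True
(t <-> s) -> t = True -> False = False
t ^ ((t <-> s) -> t) = False ^ False = False
~(t ^ ((t <-> s) -> t)) = ~False = True
((p -> ~(u -> q)) ^ (r & p)) <-> ~(t ^ ((t <-> s) -> t)) = True <-> True = True
~(((p -> ~(u -> q)) ^ (r & p)) <-> ~(t ^ ((t <-> s) -> t))) = ~True = False
r <-> s = False <-> False = True
r ^ p = False ^ False = False
(r <-> s) <-> (r ^ p) = True <-> False = False
s <-> t = False <-> False = True
t -> p = False -> False = True
(s <-> t) -> (t -> p) = True -> True = True
((s <-> t) -> (t -> p)) ^ s = True ^ False = True
(((s <-> t) -> (t -> p)) ^ s) <-> s = True <-> False = False
((r <-> s) <-> (r ^ p)) <-> ((((s <-> t) -> (t -> p)) ^ s) <-> s) = False <-> False = True
~(((p -> ~(u -> q)) ^ (r & p)) <-> ~(t ^ ((t <-> s) -> t))) ^ (((r <-> s) <-> (r ^ p)) <-> ((((s <-> t) -> (t -> p)) ^ s) <-> s)) = False ^ True = True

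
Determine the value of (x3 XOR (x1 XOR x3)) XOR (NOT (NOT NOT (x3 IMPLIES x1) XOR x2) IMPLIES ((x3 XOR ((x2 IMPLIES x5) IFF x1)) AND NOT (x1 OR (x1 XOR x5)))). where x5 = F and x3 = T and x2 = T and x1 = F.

T

x1 XOR x3 = F XOR T = T
x3 XOR (x1 XOR x3) = T XOR T = F
x3 IMPLIES x1 = T IMPLIES F = F
NOT (x3 IMPLIES x1) = NOT F = T
NOT NOT (x3 IMPLIES x1) = NOT T = F
NOT NOT (x3 IMPLIES x1) XOR x2 = F XOR T = T
NOT (NOT NOT (x3 IMPLIES x1) XOR x2) = NOT T = F
x2 IMPLIES x5 = T IMPLIES F = F
(x2 IMPLIES x5) IFF x1 = F IFF F = T
x3 XOR ((x2 IMPLIES x5) IFF x1) = T XOR T = F
x1 XOR x5 = F XOR F = F
x1 OR (x1 XOR x5) = F OR F = F
NOT (x1 OR (x1 XOR x5)) = NOT F = T
(x3 XOR ((x2 IMPLIES x5) IFF x1)) AND NOT (x1 OR (x1 XOR x5)) = F AND T = F
NOT (NOT NOT (x3 IMPLIES x1) XOR x2) IMPLIES ((x3 XOR ((x2 IMPLIES x5) IFF x1)) AND NOT (x1 OR (x1 XOR x5))) = F IMPLIES F = T
(x3 XOR (x1 XOR x3)) XOR (NOT (NOT NOT (x3 IMPLIES x1) XOR x2) IMPLIES ((x3 XOR ((x2 IMPLIES x5) IFF x1)) AND NOT (x1 OR (x1 XOR x5)))) = F XOR T = T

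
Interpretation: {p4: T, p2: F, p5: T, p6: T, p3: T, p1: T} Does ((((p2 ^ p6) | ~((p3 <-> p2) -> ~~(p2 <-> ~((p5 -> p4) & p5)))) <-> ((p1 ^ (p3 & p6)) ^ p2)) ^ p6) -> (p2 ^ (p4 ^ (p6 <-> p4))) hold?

Substituting p4=T, p2=F, p5=T, p6=T, p3=T, p1=T:
p2 ^ p6 = F ^ T = T
p3 <-> p2 = T <-> F = F
p5 -> p4 = T -> T = T
(p5 -> p4) & p5 = T & T = T
~((p5 -> p4) & p5) = ~T = F
p2 <-> ~((p5 -> p4) & p5) = F <-> F = T
~(p2 <-> ~((p5 -> p4) & p5)) = ~T = F
~~(p2 <-> ~((p5 -> p4) & p5)) = ~F = T
(p3 <-> p2) -> ~~(p2 <-> ~((p5 -> p4) & p5)) = F -> T = T
~((p3 <-> p2) -> ~~(p2 <-> ~((p5 -> p4) & p5))) = ~T = F
(p2 ^ p6) | ~((p3 <-> p2) -> ~~(p2 <-> ~((p5 -> p4) & p5))) = T | F = T
p3 & p6 = T & T = T
p1 ^ (p3 & p6) = T ^ T = F
(p1 ^ (p3 & p6)) ^ p2 = F ^ F = F
((p2 ^ p6) | ~((p3 <-> p2) -> ~~(p2 <-> ~((p5 -> p4) & p5)))) <-> ((p1 ^ (p3 & p6)) ^ p2) = T <-> F = F
(((p2 ^ p6) | ~((p3 <-> p2) -> ~~(p2 <-> ~((p5 -> p4) & p5)))) <-> ((p1 ^ (p3 & p6)) ^ p2)) ^ p6 = F ^ T = T
p6 <-> p4 = T <-> T = T
p4 ^ (p6 <-> p4) = T ^ T = F
p2 ^ (p4 ^ (p6 <-> p4)) = F ^ F = F
((((p2 ^ p6) | ~((p3 <-> p2) -> ~~(p2 <-> ~((p5 -> p4) & p5)))) <-> ((p1 ^ (p3 & p6)) ^ p2)) ^ p6) -> (p2 ^ (p4 ^ (p6 <-> p4))) = T -> F = F

F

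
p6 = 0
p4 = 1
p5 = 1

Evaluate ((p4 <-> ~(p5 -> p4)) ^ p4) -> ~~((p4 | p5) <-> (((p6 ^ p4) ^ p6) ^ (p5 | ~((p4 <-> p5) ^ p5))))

0

p5 -> p4 = 1 -> 1 = 1
~(p5 -> p4) = ~1 = 0
p4 <-> ~(p5 -> p4) = 1 <-> 0 = 0
(p4 <-> ~(p5 -> p4)) ^ p4 = 0 ^ 1 = 1
p4 | p5 = 1 | 1 = 1
p6 ^ p4 = 0 ^ 1 = 1
(p6 ^ p4) ^ p6 = 1 ^ 0 = 1
p4 <-> p5 = 1 <-> 1 = 1
(p4 <-> p5) ^ p5 = 1 ^ 1 = 0
~((p4 <-> p5) ^ p5) = ~0 = 1
p5 | ~((p4 <-> p5) ^ p5) = 1 | 1 = 1
((p6 ^ p4) ^ p6) ^ (p5 | ~((p4 <-> p5) ^ p5)) = 1 ^ 1 = 0
(p4 | p5) <-> (((p6 ^ p4) ^ p6) ^ (p5 | ~((p4 <-> p5) ^ p5))) = 1 <-> 0 = 0
~((p4 | p5) <-> (((p6 ^ p4) ^ p6) ^ (p5 | ~((p4 <-> p5) ^ p5)))) = ~0 = 1
~~((p4 | p5) <-> (((p6 ^ p4) ^ p6) ^ (p5 | ~((p4 <-> p5) ^ p5)))) = ~1 = 0
((p4 <-> ~(p5 -> p4)) ^ p4) -> ~~((p4 | p5) <-> (((p6 ^ p4) ^ p6) ^ (p5 | ~((p4 <-> p5) ^ p5)))) = 1 -> 0 = 0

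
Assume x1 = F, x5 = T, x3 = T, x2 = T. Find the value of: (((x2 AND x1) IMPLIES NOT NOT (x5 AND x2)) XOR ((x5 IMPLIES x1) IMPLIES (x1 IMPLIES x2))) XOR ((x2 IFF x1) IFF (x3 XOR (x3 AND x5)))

T

Substituting x1=F, x5=T, x3=T, x2=T:
x2 AND x1 = T AND F = F
x5 AND x2 = T AND T = T
NOT (x5 AND x2) = NOT T = F
NOT NOT (x5 AND x2) = NOT F = T
(x2 AND x1) IMPLIES NOT NOT (x5 AND x2) = F IMPLIES T = T
x5 IMPLIES x1 = T IMPLIES F = F
x1 IMPLIES x2 = F IMPLIES T = T
(x5 IMPLIES x1) IMPLIES (x1 IMPLIES x2) = F IMPLIES T = T
((x2 AND x1) IMPLIES NOT NOT (x5 AND x2)) XOR ((x5 IMPLIES x1) IMPLIES (x1 IMPLIES x2)) = T XOR T = F
x2 IFF x1 = T IFF F = F
x3 AND x5 = T AND T = T
x3 XOR (x3 AND x5) = T XOR T = F
(x2 IFF x1) IFF (x3 XOR (x3 AND x5)) = F IFF F = T
(((x2 AND x1) IMPLIES NOT NOT (x5 AND x2)) XOR ((x5 IMPLIES x1) IMPLIES (x1 IMPLIES x2))) XOR ((x2 IFF x1) IFF (x3 XOR (x3 AND x5))) = F XOR T = T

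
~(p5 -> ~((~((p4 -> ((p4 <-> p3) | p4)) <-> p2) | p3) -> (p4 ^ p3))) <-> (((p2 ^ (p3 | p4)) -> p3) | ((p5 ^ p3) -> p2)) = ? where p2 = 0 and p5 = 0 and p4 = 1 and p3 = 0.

0

p4 <-> p3 = 1 <-> 0 = 0
(p4 <-> p3) | p4 = 0 | 1 = 1
p4 -> ((p4 <-> p3) | p4) = 1 -> 1 = 1
(p4 -> ((p4 <-> p3) | p4)) <-> p2 = 1 <-> 0 = 0
~((p4 -> ((p4 <-> p3) | p4)) <-> p2) = ~0 = 1
~((p4 -> ((p4 <-> p3) | p4)) <-> p2) | p3 = 1 | 0 = 1
p4 ^ p3 = 1 ^ 0 = 1
(~((p4 -> ((p4 <-> p3) | p4)) <-> p2) | p3) -> (p4 ^ p3) = 1 -> 1 = 1
~((~((p4 -> ((p4 <-> p3) | p4)) <-> p2) | p3) -> (p4 ^ p3)) = ~1 = 0
p5 -> ~((~((p4 -> ((p4 <-> p3) | p4)) <-> p2) | p3) -> (p4 ^ p3)) = 0 -> 0 = 1
~(p5 -> ~((~((p4 -> ((p4 <-> p3) | p4)) <-> p2) | p3) -> (p4 ^ p3))) = ~1 = 0
p3 | p4 = 0 | 1 = 1
p2 ^ (p3 | p4) = 0 ^ 1 = 1
(p2 ^ (p3 | p4)) -> p3 = 1 -> 0 = 0
p5 ^ p3 = 0 ^ 0 = 0
(p5 ^ p3) -> p2 = 0 -> 0 = 1
((p2 ^ (p3 | p4)) -> p3) | ((p5 ^ p3) -> p2) = 0 | 1 = 1
~(p5 -> ~((~((p4 -> ((p4 <-> p3) | p4)) <-> p2) | p3) -> (p4 ^ p3))) <-> (((p2 ^ (p3 | p4)) -> p3) | ((p5 ^ p3) -> p2)) = 0 <-> 1 = 0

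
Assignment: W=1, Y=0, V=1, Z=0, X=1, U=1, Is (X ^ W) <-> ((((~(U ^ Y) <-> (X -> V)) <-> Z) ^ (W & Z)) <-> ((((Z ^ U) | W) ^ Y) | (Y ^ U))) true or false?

X ^ W = 1 ^ 1 = 0
U ^ Y = 1 ^ 0 = 1
~(U ^ Y) = ~1 = 0
X -> V = 1 -> 1 = 1
~(U ^ Y) <-> (X -> V) = 0 <-> 1 = 0
(~(U ^ Y) <-> (X -> V)) <-> Z = 0 <-> 0 = 1
W & Z = 1 & 0 = 0
((~(U ^ Y) <-> (X -> V)) <-> Z) ^ (W & Z) = 1 ^ 0 = 1
Z ^ U = 0 ^ 1 = 1
(Z ^ U) | W = 1 | 1 = 1
((Z ^ U) | W) ^ Y = 1 ^ 0 = 1
Y ^ U = 0 ^ 1 = 1
(((Z ^ U) | W) ^ Y) | (Y ^ U) = 1 | 1 = 1
(((~(U ^ Y) <-> (X -> V)) <-> Z) ^ (W & Z)) <-> ((((Z ^ U) | W) ^ Y) | (Y ^ U)) = 1 <-> 1 = 1
(X ^ W) <-> ((((~(U ^ Y) <-> (X -> V)) <-> Z) ^ (W & Z)) <-> ((((Z ^ U) | W) ^ Y) | (Y ^ U))) = 0 <-> 1 = 0

0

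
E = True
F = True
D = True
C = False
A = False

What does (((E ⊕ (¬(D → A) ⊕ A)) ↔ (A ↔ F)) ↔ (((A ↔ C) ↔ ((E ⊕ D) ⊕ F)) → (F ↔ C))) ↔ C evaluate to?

D → A = True → False = False
¬(D → A) = ¬False = True
¬(D → A) ⊕ A = True ⊕ False = True
E ⊕ (¬(D → A) ⊕ A) = True ⊕ True = False
A ↔ F = False ↔ True = False
(E ⊕ (¬(D → A) ⊕ A)) ↔ (A ↔ F) = False ↔ False = True
A ↔ C = False ↔ False = True
E ⊕ D = True ⊕ True = False
(E ⊕ D) ⊕ F = False ⊕ True = True
(A ↔ C) ↔ ((E ⊕ D) ⊕ F) = True ↔ True = True
F ↔ C = True ↔ False = False
((A ↔ C) ↔ ((E ⊕ D) ⊕ F)) → (F ↔ C) = True → False = False
((E ⊕ (¬(D → A) ⊕ A)) ↔ (A ↔ F)) ↔ (((A ↔ C) ↔ ((E ⊕ D) ⊕ F)) → (F ↔ C)) = True ↔ False = False
(((E ⊕ (¬(D → A) ⊕ A)) ↔ (A ↔ F)) ↔ (((A ↔ C) ↔ ((E ⊕ D) ⊕ F)) → (F ↔ C))) ↔ C = False ↔ False = True

True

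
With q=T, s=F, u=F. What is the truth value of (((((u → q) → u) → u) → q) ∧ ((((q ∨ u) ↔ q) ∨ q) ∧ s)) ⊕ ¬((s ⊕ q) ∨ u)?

u → q = F → T = T
(u → q) → u = T → F = F
((u → q) → u) → u = F → F = T
(((u → q) → u) → u) → q = T → T = T
q ∨ u = T ∨ F = T
(q ∨ u) ↔ q = T ↔ T = T
((q ∨ u) ↔ q) ∨ q = T ∨ T = T
(((q ∨ u) ↔ q) ∨ q) ∧ s = T ∧ F = F
((((u → q) → u) → u) → q) ∧ ((((q ∨ u) ↔ q) ∨ q) ∧ s) = T ∧ F = F
s ⊕ q = F ⊕ T = T
(s ⊕ q) ∨ u = T ∨ F = T
¬((s ⊕ q) ∨ u) = ¬T = F
(((((u → q) → u) → u) → q) ∧ ((((q ∨ u) ↔ q) ∨ q) ∧ s)) ⊕ ¬((s ⊕ q) ∨ u) = F ⊕ F = F

F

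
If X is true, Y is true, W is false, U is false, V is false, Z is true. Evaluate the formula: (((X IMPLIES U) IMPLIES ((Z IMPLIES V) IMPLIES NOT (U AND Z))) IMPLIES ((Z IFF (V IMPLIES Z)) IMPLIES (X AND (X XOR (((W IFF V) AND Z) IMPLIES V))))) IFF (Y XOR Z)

F

X IMPLIES U = T IMPLIES F = F
Z IMPLIES V = T IMPLIES F = F
U AND Z = F AND T = F
NOT (U AND Z) = NOT F = T
(Z IMPLIES V) IMPLIES NOT (U AND Z) = F IMPLIES T = T
(X IMPLIES U) IMPLIES ((Z IMPLIES V) IMPLIES NOT (U AND Z)) = F IMPLIES T = T
V IMPLIES Z = F IMPLIES T = T
Z IFF (V IMPLIES Z) = T IFF T = T
W IFF V = F IFF F = T
(W IFF V) AND Z = T AND T = T
((W IFF V) AND Z) IMPLIES V = T IMPLIES F = F
X XOR (((W IFF V) AND Z) IMPLIES V) = T XOR F = T
X AND (X XOR (((W IFF V) AND Z) IMPLIES V)) = T AND T = T
(Z IFF (V IMPLIES Z)) IMPLIES (X AND (X XOR (((W IFF V) AND Z) IMPLIES V))) = T IMPLIES T = T
((X IMPLIES U) IMPLIES ((Z IMPLIES V) IMPLIES NOT (U AND Z))) IMPLIES ((Z IFF (V IMPLIES Z)) IMPLIES (X AND (X XOR (((W IFF V) AND Z) IMPLIES V)))) = T IMPLIES T = T
Y XOR Z = T XOR T = F
(((X IMPLIES U) IMPLIES ((Z IMPLIES V) IMPLIES NOT (U AND Z))) IMPLIES ((Z IFF (V IMPLIES Z)) IMPLIES (X AND (X XOR (((W IFF V) AND Z) IMPLIES V))))) IFF (Y XOR Z) = T IFF F = F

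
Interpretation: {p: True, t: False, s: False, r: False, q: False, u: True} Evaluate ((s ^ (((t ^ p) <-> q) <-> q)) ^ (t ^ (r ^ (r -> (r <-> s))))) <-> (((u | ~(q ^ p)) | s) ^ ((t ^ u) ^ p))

False

Substituting p=True, t=False, s=False, r=False, q=False, u=True:
t ^ p = False ^ True = True
(t ^ p) <-> q = True <-> False = False
((t ^ p) <-> q) <-> q = False <-> False = True
s ^ (((t ^ p) <-> q) <-> q) = False ^ True = True
r <-> s = False <-> False = True
r -> (r <-> s) = False -> True = True
r ^ (r -> (r <-> s)) = False ^ True = True
t ^ (r ^ (r -> (r <-> s))) = False ^ True = True
(s ^ (((t ^ p) <-> q) <-> q)) ^ (t ^ (r ^ (r -> (r <-> s)))) = True ^ True = False
q ^ p = False ^ True = True
~(q ^ p) = ~True = False
u | ~(q ^ p) = True | False = True
(u | ~(q ^ p)) | s = True | False = True
t ^ u = False ^ True = True
(t ^ u) ^ p = True ^ True = False
((u | ~(q ^ p)) | s) ^ ((t ^ u) ^ p) = True ^ False = True
((s ^ (((t ^ p) <-> q) <-> q)) ^ (t ^ (r ^ (r -> (r <-> s))))) <-> (((u | ~(q ^ p)) | s) ^ ((t ^ u) ^ p)) = False <-> True = False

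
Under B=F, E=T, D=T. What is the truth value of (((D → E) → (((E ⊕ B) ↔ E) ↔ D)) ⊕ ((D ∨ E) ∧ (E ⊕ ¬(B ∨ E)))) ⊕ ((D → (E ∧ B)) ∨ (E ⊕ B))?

D → E = T → T = T
E ⊕ B = T ⊕ F = T
(E ⊕ B) ↔ E = T ↔ T = T
((E ⊕ B) ↔ E) ↔ D = T ↔ T = T
(D → E) → (((E ⊕ B) ↔ E) ↔ D) = T → T = T
D ∨ E = T ∨ T = T
B ∨ E = F ∨ T = T
¬(B ∨ E) = ¬T = F
E ⊕ ¬(B ∨ E) = T ⊕ F = T
(D ∨ E) ∧ (E ⊕ ¬(B ∨ E)) = T ∧ T = T
((D → E) → (((E ⊕ B) ↔ E) ↔ D)) ⊕ ((D ∨ E) ∧ (E ⊕ ¬(B ∨ E))) = T ⊕ T = F
E ∧ B = T ∧ F = F
D → (E ∧ B) = T → F = F
E ⊕ B = T ⊕ F = T
(D → (E ∧ B)) ∨ (E ⊕ B) = F ∨ T = T
(((D → E) → (((E ⊕ B) ↔ E) ↔ D)) ⊕ ((D ∨ E) ∧ (E ⊕ ¬(B ∨ E)))) ⊕ ((D → (E ∧ B)) ∨ (E ⊕ B)) = F ⊕ T = T

T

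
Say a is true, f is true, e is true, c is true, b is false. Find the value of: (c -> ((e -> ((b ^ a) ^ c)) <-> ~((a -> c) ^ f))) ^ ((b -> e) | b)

b ^ a = False ^ True = True
(b ^ a) ^ c = True ^ True = False
e -> ((b ^ a) ^ c) = True -> False = False
a -> c = True -> True = True
(a -> c) ^ f = True ^ True = False
~((a -> c) ^ f) = ~False = True
(e -> ((b ^ a) ^ c)) <-> ~((a -> c) ^ f) = False <-> True = False
c -> ((e -> ((b ^ a) ^ c)) <-> ~((a -> c) ^ f)) = True -> False = False
b -> e = False -> True = True
(b -> e) | b = True | False = True
(c -> ((e -> ((b ^ a) ^ c)) <-> ~((a -> c) ^ f))) ^ ((b -> e) | b) = False ^ True = True

True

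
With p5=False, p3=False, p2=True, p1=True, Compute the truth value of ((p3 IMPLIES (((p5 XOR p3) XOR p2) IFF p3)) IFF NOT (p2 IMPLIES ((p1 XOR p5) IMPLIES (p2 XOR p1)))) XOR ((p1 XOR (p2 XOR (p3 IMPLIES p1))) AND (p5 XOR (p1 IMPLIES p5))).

Substituting p5=False, p3=False, p2=True, p1=True:
p5 XOR p3 = False XOR False = False
(p5 XOR p3) XOR p2 = False XOR True = True
((p5 XOR p3) XOR p2) IFF p3 = True IFF False = False
p3 IMPLIES (((p5 XOR p3) XOR p2) IFF p3) = False IMPLIES False = True
p1 XOR p5 = True XOR False = True
p2 XOR p1 = True XOR True = False
(p1 XOR p5) IMPLIES (p2 XOR p1) = True IMPLIES False = False
p2 IMPLIES ((p1 XOR p5) IMPLIES (p2 XOR p1)) = True IMPLIES False = False
NOT (p2 IMPLIES ((p1 XOR p5) IMPLIES (p2 XOR p1))) = NOT False = True
(p3 IMPLIES (((p5 XOR p3) XOR p2) IFF p3)) IFF NOT (p2 IMPLIES ((p1 XOR p5) IMPLIES (p2 XOR p1))) = True IFF True = True
p3 IMPLIES p1 = False IMPLIES True = True
p2 XOR (p3 IMPLIES p1) = True XOR True = False
p1 XOR (p2 XOR (p3 IMPLIES p1)) = True XOR False = True
p1 IMPLIES p5 = True IMPLIES False = False
p5 XOR (p1 IMPLIES p5) = False XOR False = False
(p1 XOR (p2 XOR (p3 IMPLIES p1))) AND (p5 XOR (p1 IMPLIES p5)) = True AND False = False
((p3 IMPLIES (((p5 XOR p3) XOR p2) IFF p3)) IFF NOT (p2 IMPLIES ((p1 XOR p5) IMPLIES (p2 XOR p1)))) XOR ((p1 XOR (p2 XOR (p3 IMPLIES p1))) AND (p5 XOR (p1 IMPLIES p5))) = True XOR False = True

True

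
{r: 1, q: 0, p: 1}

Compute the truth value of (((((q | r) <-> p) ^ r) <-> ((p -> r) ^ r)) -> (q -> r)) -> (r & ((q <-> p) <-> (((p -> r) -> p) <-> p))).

0

q | r = 0 | 1 = 1
(q | r) <-> p = 1 <-> 1 = 1
((q | r) <-> p) ^ r = 1 ^ 1 = 0
p -> r = 1 -> 1 = 1
(p -> r) ^ r = 1 ^ 1 = 0
(((q | r) <-> p) ^ r) <-> ((p -> r) ^ r) = 0 <-> 0 = 1
q -> r = 0 -> 1 = 1
((((q | r) <-> p) ^ r) <-> ((p -> r) ^ r)) -> (q -> r) = 1 -> 1 = 1
q <-> p = 0 <-> 1 = 0
p -> r = 1 -> 1 = 1
(p -> r) -> p = 1 -> 1 = 1
((p -> r) -> p) <-> p = 1 <-> 1 = 1
(q <-> p) <-> (((p -> r) -> p) <-> p) = 0 <-> 1 = 0
r & ((q <-> p) <-> (((p -> r) -> p) <-> p)) = 1 & 0 = 0
(((((q | r) <-> p) ^ r) <-> ((p -> r) ^ r)) -> (q -> r)) -> (r & ((q <-> p) <-> (((p -> r) -> p) <-> p))) = 1 -> 0 = 0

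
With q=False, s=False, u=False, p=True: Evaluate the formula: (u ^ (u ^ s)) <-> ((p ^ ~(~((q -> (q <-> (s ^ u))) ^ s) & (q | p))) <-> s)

False

Substituting q=False, s=False, u=False, p=True:
u ^ s = False ^ False = False
u ^ (u ^ s) = False ^ False = False
s ^ u = False ^ False = False
q <-> (s ^ u) = False <-> False = True
q -> (q <-> (s ^ u)) = False -> True = True
(q -> (q <-> (s ^ u))) ^ s = True ^ False = True
~((q -> (q <-> (s ^ u))) ^ s) = ~True = False
q | p = False | True = True
~((q -> (q <-> (s ^ u))) ^ s) & (q | p) = False & True = False
~(~((q -> (q <-> (s ^ u))) ^ s) & (q | p)) = ~False = True
p ^ ~(~((q -> (q <-> (s ^ u))) ^ s) & (q | p)) = True ^ True = False
(p ^ ~(~((q -> (q <-> (s ^ u))) ^ s) & (q | p))) <-> s = False <-> False = True
(u ^ (u ^ s)) <-> ((p ^ ~(~((q -> (q <-> (s ^ u))) ^ s) & (q | p))) <-> s) = False <-> True = False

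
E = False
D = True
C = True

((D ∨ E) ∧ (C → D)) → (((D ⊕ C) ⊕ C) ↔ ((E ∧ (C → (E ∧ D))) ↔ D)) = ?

Substituting E=False, D=True, C=True:
D ∨ E = True ∨ False = True
C → D = True → True = True
(D ∨ E) ∧ (C → D) = True ∧ True = True
D ⊕ C = True ⊕ True = False
(D ⊕ C) ⊕ C = False ⊕ True = True
E ∧ D = False ∧ True = False
C → (E ∧ D) = True → False = False
E ∧ (C → (E ∧ D)) = False ∧ False = False
(E ∧ (C → (E ∧ D))) ↔ D = False ↔ True = False
((D ⊕ C) ⊕ C) ↔ ((E ∧ (C → (E ∧ D))) ↔ D) = True ↔ False = False
((D ∨ E) ∧ (C → D)) → (((D ⊕ C) ⊕ C) ↔ ((E ∧ (C → (E ∧ D))) ↔ D)) = True → False = False

False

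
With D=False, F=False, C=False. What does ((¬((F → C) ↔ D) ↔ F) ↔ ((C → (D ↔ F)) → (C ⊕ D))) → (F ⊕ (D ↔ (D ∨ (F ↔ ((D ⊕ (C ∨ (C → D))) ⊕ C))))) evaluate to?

F → C = False → False = True
(F → C) ↔ D = True ↔ False = False
¬((F → C) ↔ D) = ¬False = True
¬((F → C) ↔ D) ↔ F = True ↔ False = False
D ↔ F = False ↔ False = True
C → (D ↔ F) = False → True = True
C ⊕ D = False ⊕ False = False
(C → (D ↔ F)) → (C ⊕ D) = True → False = False
(¬((F → C) ↔ D) ↔ F) ↔ ((C → (D ↔ F)) → (C ⊕ D)) = False ↔ False = True
C → D = False → False = True
C ∨ (C → D) = False ∨ True = True
D ⊕ (C ∨ (C → D)) = False ⊕ True = True
(D ⊕ (C ∨ (C → D))) ⊕ C = True ⊕ False = True
F ↔ ((D ⊕ (C ∨ (C → D))) ⊕ C) = False ↔ True = False
D ∨ (F ↔ ((D ⊕ (C ∨ (C → D))) ⊕ C)) = False ∨ False = False
D ↔ (D ∨ (F ↔ ((D ⊕ (C ∨ (C → D))) ⊕ C))) = False ↔ False = True
F ⊕ (D ↔ (D ∨ (F ↔ ((D ⊕ (C ∨ (C → D))) ⊕ C)))) = False ⊕ True = True
((¬((F → C) ↔ D) ↔ F) ↔ ((C → (D ↔ F)) → (C ⊕ D))) → (F ⊕ (D ↔ (D ∨ (F ↔ ((D ⊕ (C ∨ (C → D))) ⊕ C))))) = True → True = True

True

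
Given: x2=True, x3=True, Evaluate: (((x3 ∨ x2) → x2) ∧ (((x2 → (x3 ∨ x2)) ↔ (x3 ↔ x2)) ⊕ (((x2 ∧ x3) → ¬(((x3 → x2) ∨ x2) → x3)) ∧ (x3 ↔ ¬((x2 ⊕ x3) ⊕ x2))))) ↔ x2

True

x3 ∨ x2 = True ∨ True = True
(x3 ∨ x2) → x2 = True → True = True
x3 ∨ x2 = True ∨ True = True
x2 → (x3 ∨ x2) = True → True = True
x3 ↔ x2 = True ↔ True = True
(x2 → (x3 ∨ x2)) ↔ (x3 ↔ x2) = True ↔ True = True
x2 ∧ x3 = True ∧ True = True
x3 → x2 = True → True = True
(x3 → x2) ∨ x2 = True ∨ True = True
((x3 → x2) ∨ x2) → x3 = True → True = True
¬(((x3 → x2) ∨ x2) → x3) = ¬True = False
(x2 ∧ x3) → ¬(((x3 → x2) ∨ x2) → x3) = True → False = False
x2 ⊕ x3 = True ⊕ True = False
(x2 ⊕ x3) ⊕ x2 = False ⊕ True = True
¬((x2 ⊕ x3) ⊕ x2) = ¬True = False
x3 ↔ ¬((x2 ⊕ x3) ⊕ x2) = True ↔ False = False
((x2 ∧ x3) → ¬(((x3 → x2) ∨ x2) → x3)) ∧ (x3 ↔ ¬((x2 ⊕ x3) ⊕ x2)) = False ∧ False = False
((x2 → (x3 ∨ x2)) ↔ (x3 ↔ x2)) ⊕ (((x2 ∧ x3) → ¬(((x3 → x2) ∨ x2) → x3)) ∧ (x3 ↔ ¬((x2 ⊕ x3) ⊕ x2))) = True ⊕ False = True
((x3 ∨ x2) → x2) ∧ (((x2 → (x3 ∨ x2)) ↔ (x3 ↔ x2)) ⊕ (((x2 ∧ x3) → ¬(((x3 → x2) ∨ x2) → x3)) ∧ (x3 ↔ ¬((x2 ⊕ x3) ⊕ x2)))) = True ∧ True = True
(((x3 ∨ x2) → x2) ∧ (((x2 → (x3 ∨ x2)) ↔ (x3 ↔ x2)) ⊕ (((x2 ∧ x3) → ¬(((x3 → x2) ∨ x2) → x3)) ∧ (x3 ↔ ¬((x2 ⊕ x3) ⊕ x2))))) ↔ x2 = True ↔ True = True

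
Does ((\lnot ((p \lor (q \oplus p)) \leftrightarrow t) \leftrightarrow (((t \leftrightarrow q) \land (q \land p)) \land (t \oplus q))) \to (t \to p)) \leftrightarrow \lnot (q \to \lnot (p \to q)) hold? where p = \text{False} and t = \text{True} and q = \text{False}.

\text{False}

Substituting p=\text{False}, t=\text{True}, q=\text{False}:
q \oplus p = \text{False} \oplus \text{False} = \text{False}
p \lor (q \oplus p) = \text{False} \lor \text{False} = \text{False}
(p \lor (q \oplus p)) \leftrightarrow t = \text{False} \leftrightarrow \text{True} = \text{False}
\lnot ((p \lor (q \oplus p)) \leftrightarrow t) = \lnot \text{False} = \text{True}
t \leftrightarrow q = \text{True} \leftrightarrow \text{False} = \text{False}
q \land p = \text{False} \land \text{False} = \text{False}
(t \leftrightarrow q) \land (q \land p) = \text{False} \land \text{False} = \text{False}
t \oplus q = \text{True} \oplus \text{False} = \text{True}
((t \leftrightarrow q) \land (q \land p)) \land (t \oplus q) = \text{False} \land \text{True} = \text{False}
\lnot ((p \lor (q \oplus p)) \leftrightarrow t) \leftrightarrow (((t \leftrightarrow q) \land (q \land p)) \land (t \oplus q)) = \text{True} \leftrightarrow \text{False} = \text{False}
t \to p = \text{True} \to \text{False} = \text{False}
(\lnot ((p \lor (q \oplus p)) \leftrightarrow t) \leftrightarrow (((t \leftrightarrow q) \land (q \land p)) \land (t \oplus q))) \to (t \to p) = \text{False} \to \text{False} = \text{True}
p \to q = \text{False} \to \text{False} = \text{True}
\lnot (p \to q) = \lnot \text{True} = \text{False}
q \to \lnot (p \to q) = \text{False} \to \text{False} = \text{True}
\lnot (q \to \lnot (p \to q)) = \lnot \text{True} = \text{False}
((\lnot ((p \lor (q \oplus p)) \leftrightarrow t) \leftrightarrow (((t \leftrightarrow q) \land (q \land p)) \land (t \oplus q))) \to (t \to p)) \leftrightarrow \lnot (q \to \lnot (p \to q)) = \text{True} \leftrightarrow \text{False} = \text{False}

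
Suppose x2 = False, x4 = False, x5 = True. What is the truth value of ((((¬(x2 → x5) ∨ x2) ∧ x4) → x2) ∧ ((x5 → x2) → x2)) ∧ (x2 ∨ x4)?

False

x2 → x5 = False → True = True
¬(x2 → x5) = ¬True = False
¬(x2 → x5) ∨ x2 = False ∨ False = False
(¬(x2 → x5) ∨ x2) ∧ x4 = False ∧ False = False
((¬(x2 → x5) ∨ x2) ∧ x4) → x2 = False → False = True
x5 → x2 = True → False = False
(x5 → x2) → x2 = False → False = True
(((¬(x2 → x5) ∨ x2) ∧ x4) → x2) ∧ ((x5 → x2) → x2) = True ∧ True = True
x2 ∨ x4 = False ∨ False = False
((((¬(x2 → x5) ∨ x2) ∧ x4) → x2) ∧ ((x5 → x2) → x2)) ∧ (x2 ∨ x4) = True ∧ False = False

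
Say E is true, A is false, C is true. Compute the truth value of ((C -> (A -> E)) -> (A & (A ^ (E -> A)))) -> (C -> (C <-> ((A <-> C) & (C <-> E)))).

1

A -> E = 0 -> 1 = 1
C -> (A -> E) = 1 -> 1 = 1
E -> A = 1 -> 0 = 0
A ^ (E -> A) = 0 ^ 0 = 0
A & (A ^ (E -> A)) = 0 & 0 = 0
(C -> (A -> E)) -> (A & (A ^ (E -> A))) = 1 -> 0 = 0
A <-> C = 0 <-> 1 = 0
C <-> E = 1 <-> 1 = 1
(A <-> C) & (C <-> E) = 0 & 1 = 0
C <-> ((A <-> C) & (C <-> E)) = 1 <-> 0 = 0
C -> (C <-> ((A <-> C) & (C <-> E))) = 1 -> 0 = 0
((C -> (A -> E)) -> (A & (A ^ (E -> A)))) -> (C -> (C <-> ((A <-> C) & (C <-> E)))) = 0 -> 0 = 1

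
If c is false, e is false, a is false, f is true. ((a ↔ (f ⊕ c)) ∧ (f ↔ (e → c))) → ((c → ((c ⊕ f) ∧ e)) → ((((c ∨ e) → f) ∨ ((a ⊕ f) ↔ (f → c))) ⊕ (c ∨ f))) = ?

Substituting c=False, e=False, a=False, f=True:
f ⊕ c = True ⊕ False = True
a ↔ (f ⊕ c) = False ↔ True = False
e → c = False → False = True
f ↔ (e → c) = True ↔ True = True
(a ↔ (f ⊕ c)) ∧ (f ↔ (e → c)) = False ∧ True = False
c ⊕ f = False ⊕ True = True
(c ⊕ f) ∧ e = True ∧ False = False
c → ((c ⊕ f) ∧ e) = False → False = True
c ∨ e = False ∨ False = False
(c ∨ e) → f = False → True = True
a ⊕ f = False ⊕ True = True
f → c = True → False = False
(a ⊕ f) ↔ (f → c) = True ↔ False = False
((c ∨ e) → f) ∨ ((a ⊕ f) ↔ (f → c)) = True ∨ False = True
c ∨ f = False ∨ True = True
(((c ∨ e) → f) ∨ ((a ⊕ f) ↔ (f → c))) ⊕ (c ∨ f) = True ⊕ True = False
(c → ((c ⊕ f) ∧ e)) → ((((c ∨ e) → f) ∨ ((a ⊕ f) ↔ (f → c))) ⊕ (c ∨ f)) = True → False = False
((a ↔ (f ⊕ c)) ∧ (f ↔ (e → c))) → ((c → ((c ⊕ f) ∧ e)) → ((((c ∨ e) → f) ∨ ((a ⊕ f) ↔ (f → c))) ⊕ (c ∨ f))) = False → False = True

True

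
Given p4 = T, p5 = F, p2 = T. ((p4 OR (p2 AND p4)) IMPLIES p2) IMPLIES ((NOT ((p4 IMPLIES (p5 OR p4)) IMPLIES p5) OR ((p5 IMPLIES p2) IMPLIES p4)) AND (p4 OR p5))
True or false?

p2 AND p4 = T AND T = T
p4 OR (p2 AND p4) = T OR T = T
(p4 OR (p2 AND p4)) IMPLIES p2 = T IMPLIES T = T
p5 OR p4 = F OR T = T
p4 IMPLIES (p5 OR p4) = T IMPLIES T = T
(p4 IMPLIES (p5 OR p4)) IMPLIES p5 = T IMPLIES F = F
NOT ((p4 IMPLIES (p5 OR p4)) IMPLIES p5) = NOT F = T
p5 IMPLIES p2 = F IMPLIES T = T
(p5 IMPLIES p2) IMPLIES p4 = T IMPLIES T = T
NOT ((p4 IMPLIES (p5 OR p4)) IMPLIES p5) OR ((p5 IMPLIES p2) IMPLIES p4) = T OR T = T
p4 OR p5 = T OR F = T
(NOT ((p4 IMPLIES (p5 OR p4)) IMPLIES p5) OR ((p5 IMPLIES p2) IMPLIES p4)) AND (p4 OR p5) = T AND T = T
((p4 OR (p2 AND p4)) IMPLIES p2) IMPLIES ((NOT ((p4 IMPLIES (p5 OR p4)) IMPLIES p5) OR ((p5 IMPLIES p2) IMPLIES p4)) AND (p4 OR p5)) = T IMPLIES T = T

T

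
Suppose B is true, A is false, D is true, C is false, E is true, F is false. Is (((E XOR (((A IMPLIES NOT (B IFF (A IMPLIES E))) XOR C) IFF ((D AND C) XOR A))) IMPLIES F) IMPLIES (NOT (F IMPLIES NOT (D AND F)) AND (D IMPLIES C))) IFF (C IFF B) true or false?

A IMPLIES E = False IMPLIES True = True
B IFF (A IMPLIES E) = True IFF True = True
NOT (B IFF (A IMPLIES E)) = NOT True = False
A IMPLIES NOT (B IFF (A IMPLIES E)) = False IMPLIES False = True
(A IMPLIES NOT (B IFF (A IMPLIES E))) XOR C = True XOR False = True
D AND C = True AND False = False
(D AND C) XOR A = False XOR False = False
((A IMPLIES NOT (B IFF (A IMPLIES E))) XOR C) IFF ((D AND C) XOR A) = True IFF False = False
E XOR (((A IMPLIES NOT (B IFF (A IMPLIES E))) XOR C) IFF ((D AND C) XOR A)) = True XOR False = True
(E XOR (((A IMPLIES NOT (B IFF (A IMPLIES E))) XOR C) IFF ((D AND C) XOR A))) IMPLIES F = True IMPLIES False = False
D AND F = True AND False = False
NOT (D AND F) = NOT False = True
F IMPLIES NOT (D AND F) = False IMPLIES True = True
NOT (F IMPLIES NOT (D AND F)) = NOT True = False
D IMPLIES C = True IMPLIES False = False
NOT (F IMPLIES NOT (D AND F)) AND (D IMPLIES C) = False AND False = False
((E XOR (((A IMPLIES NOT (B IFF (A IMPLIES E))) XOR C) IFF ((D AND C) XOR A))) IMPLIES F) IMPLIES (NOT (F IMPLIES NOT (D AND F)) AND (D IMPLIES C)) = False IMPLIES False = True
C IFF B = False IFF True = False
(((E XOR (((A IMPLIES NOT (B IFF (A IMPLIES E))) XOR C) IFF ((D AND C) XOR A))) IMPLIES F) IMPLIES (NOT (F IMPLIES NOT (D AND F)) AND (D IMPLIES C))) IFF (C IFF B) = True IFF False = False

False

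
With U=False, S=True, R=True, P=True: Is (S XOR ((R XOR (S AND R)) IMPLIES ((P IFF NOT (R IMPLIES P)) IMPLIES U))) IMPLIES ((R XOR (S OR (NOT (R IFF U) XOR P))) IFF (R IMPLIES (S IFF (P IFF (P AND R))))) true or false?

S AND R = True AND True = True
R XOR (S AND R) = True XOR True = False
R IMPLIES P = True IMPLIES True = True
NOT (R IMPLIES P) = NOT True = False
P IFF NOT (R IMPLIES P) = True IFF False = False
(P IFF NOT (R IMPLIES P)) IMPLIES U = False IMPLIES False = True
(R XOR (S AND R)) IMPLIES ((P IFF NOT (R IMPLIES P)) IMPLIES U) = False IMPLIES True = True
S XOR ((R XOR (S AND R)) IMPLIES ((P IFF NOT (R IMPLIES P)) IMPLIES U)) = True XOR True = False
R IFF U = True IFF False = False
NOT (R IFF U) = NOT False = True
NOT (R IFF U) XOR P = True XOR True = False
S OR (NOT (R IFF U) XOR P) = True OR False = True
R XOR (S OR (NOT (R IFF U) XOR P)) = True XOR True = False
P AND R = True AND True = True
P IFF (P AND R) = True IFF True = True
S IFF (P IFF (P AND R)) = True IFF True = True
R IMPLIES (S IFF (P IFF (P AND R))) = True IMPLIES True = True
(R XOR (S OR (NOT (R IFF U) XOR P))) IFF (R IMPLIES (S IFF (P IFF (P AND R)))) = False IFF True = False
(S XOR ((R XOR (S AND R)) IMPLIES ((P IFF NOT (R IMPLIES P)) IMPLIES U))) IMPLIES ((R XOR (S OR (NOT (R IFF U) XOR P))) IFF (R IMPLIES (S IFF (P IFF (P AND R))))) = False IMPLIES False = True

True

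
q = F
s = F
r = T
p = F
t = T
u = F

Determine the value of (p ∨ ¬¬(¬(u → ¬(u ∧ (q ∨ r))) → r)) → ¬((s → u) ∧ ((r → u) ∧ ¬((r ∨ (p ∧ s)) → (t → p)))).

T

Substituting q=F, s=F, r=T, p=F, t=T, u=F:
q ∨ r = F ∨ T = T
u ∧ (q ∨ r) = F ∧ T = F
¬(u ∧ (q ∨ r)) = ¬F = T
u → ¬(u ∧ (q ∨ r)) = F → T = T
¬(u → ¬(u ∧ (q ∨ r))) = ¬T = F
¬(u → ¬(u ∧ (q ∨ r))) → r = F → T = T
¬(¬(u → ¬(u ∧ (q ∨ r))) → r) = ¬T = F
¬¬(¬(u → ¬(u ∧ (q ∨ r))) → r) = ¬F = T
p ∨ ¬¬(¬(u → ¬(u ∧ (q ∨ r))) → r) = F ∨ T = T
s → u = F → F = T
r → u = T → F = F
p ∧ s = F ∧ F = F
r ∨ (p ∧ s) = T ∨ F = T
t → p = T → F = F
(r ∨ (p ∧ s)) → (t → p) = T → F = F
¬((r ∨ (p ∧ s)) → (t → p)) = ¬F = T
(r → u) ∧ ¬((r ∨ (p ∧ s)) → (t → p)) = F ∧ T = F
(s → u) ∧ ((r → u) ∧ ¬((r ∨ (p ∧ s)) → (t → p))) = T ∧ F = F
¬((s → u) ∧ ((r → u) ∧ ¬((r ∨ (p ∧ s)) → (t → p)))) = ¬F = T
(p ∨ ¬¬(¬(u → ¬(u ∧ (q ∨ r))) → r)) → ¬((s → u) ∧ ((r → u) ∧ ¬((r ∨ (p ∧ s)) → (t → p)))) = T → T = T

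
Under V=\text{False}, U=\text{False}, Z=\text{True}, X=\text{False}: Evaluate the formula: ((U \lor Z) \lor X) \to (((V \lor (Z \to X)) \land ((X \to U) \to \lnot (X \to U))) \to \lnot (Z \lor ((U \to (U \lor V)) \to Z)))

\text{True}

Substituting V=\text{False}, U=\text{False}, Z=\text{True}, X=\text{False}:
U \lor Z = \text{False} \lor \text{True} = \text{True}
(U \lor Z) \lor X = \text{True} \lor \text{False} = \text{True}
Z \to X = \text{True} \to \text{False} = \text{False}
V \lor (Z \to X) = \text{False} \lor \text{False} = \text{False}
X \to U = \text{False} \to \text{False} = \text{True}
X \to U = \text{False} \to \text{False} = \text{True}
\lnot (X \to U) = \lnot \text{True} = \text{False}
(X \to U) \to \lnot (X \to U) = \text{True} \to \text{False} = \text{False}
(V \lor (Z \to X)) \land ((X \to U) \to \lnot (X \to U)) = \text{False} \land \text{False} = \text{False}
U \lor V = \text{False} \lor \text{False} = \text{False}
U \to (U \lor V) = \text{False} \to \text{False} = \text{True}
(U \to (U \lor V)) \to Z = \text{True} \to \text{True} = \text{True}
Z \lor ((U \to (U \lor V)) \to Z) = \text{True} \lor \text{True} = \text{True}
\lnot (Z \lor ((U \to (U \lor V)) \to Z)) = \lnot \text{True} = \text{False}
((V \lor (Z \to X)) \land ((X \to U) \to \lnot (X \to U))) \to \lnot (Z \lor ((U \to (U \lor V)) \to Z)) = \text{False} \to \text{False} = \text{True}
((U \lor Z) \lor X) \to (((V \lor (Z \to X)) \land ((X \to U) \to \lnot (X \to U))) \to \lnot (Z \lor ((U \to (U \lor V)) \to Z))) = \text{True} \to \text{True} = \text{True}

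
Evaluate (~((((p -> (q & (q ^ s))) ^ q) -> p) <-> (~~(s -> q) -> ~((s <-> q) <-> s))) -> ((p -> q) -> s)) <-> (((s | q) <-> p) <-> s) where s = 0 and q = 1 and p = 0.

0

Substituting s=0, q=1, p=0:
q ^ s = 1 ^ 0 = 1
q & (q ^ s) = 1 & 1 = 1
p -> (q & (q ^ s)) = 0 -> 1 = 1
(p -> (q & (q ^ s))) ^ q = 1 ^ 1 = 0
((p -> (q & (q ^ s))) ^ q) -> p = 0 -> 0 = 1
s -> q = 0 -> 1 = 1
~(s -> q) = ~1 = 0
~~(s -> q) = ~0 = 1
s <-> q = 0 <-> 1 = 0
(s <-> q) <-> s = 0 <-> 0 = 1
~((s <-> q) <-> s) = ~1 = 0
~~(s -> q) -> ~((s <-> q) <-> s) = 1 -> 0 = 0
(((p -> (q & (q ^ s))) ^ q) -> p) <-> (~~(s -> q) -> ~((s <-> q) <-> s)) = 1 <-> 0 = 0
~((((p -> (q & (q ^ s))) ^ q) -> p) <-> (~~(s -> q) -> ~((s <-> q) <-> s))) = ~0 = 1
p -> q = 0 -> 1 = 1
(p -> q) -> s = 1 -> 0 = 0
~((((p -> (q & (q ^ s))) ^ q) -> p) <-> (~~(s -> q) -> ~((s <-> q) <-> s))) -> ((p -> q) -> s) = 1 -> 0 = 0
s | q = 0 | 1 = 1
(s | q) <-> p = 1 <-> 0 = 0
((s | q) <-> p) <-> s = 0 <-> 0 = 1
(~((((p -> (q & (q ^ s))) ^ q) -> p) <-> (~~(s -> q) -> ~((s <-> q) <-> s))) -> ((p -> q) -> s)) <-> (((s | q) <-> p) <-> s) = 0 <-> 1 = 0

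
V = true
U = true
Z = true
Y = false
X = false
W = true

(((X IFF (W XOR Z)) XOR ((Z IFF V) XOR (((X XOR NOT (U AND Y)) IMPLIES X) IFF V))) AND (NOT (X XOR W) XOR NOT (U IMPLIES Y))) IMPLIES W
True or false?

true

W XOR Z = true XOR true = false
X IFF (W XOR Z) = false IFF false = true
Z IFF V = true IFF true = true
U AND Y = true AND false = false
NOT (U AND Y) = NOT false = true
X XOR NOT (U AND Y) = false XOR true = true
(X XOR NOT (U AND Y)) IMPLIES X = true IMPLIES false = false
((X XOR NOT (U AND Y)) IMPLIES X) IFF V = false IFF true = false
(Z IFF V) XOR (((X XOR NOT (U AND Y)) IMPLIES X) IFF V) = true XOR false = true
(X IFF (W XOR Z)) XOR ((Z IFF V) XOR (((X XOR NOT (U AND Y)) IMPLIES X) IFF V)) = true XOR true = false
X XOR W = false XOR true = true
NOT (X XOR W) = NOT true = false
U IMPLIES Y = true IMPLIES false = false
NOT (U IMPLIES Y) = NOT false = true
NOT (X XOR W) XOR NOT (U IMPLIES Y) = false XOR true = true
((X IFF (W XOR Z)) XOR ((Z IFF V) XOR (((X XOR NOT (U AND Y)) IMPLIES X) IFF V))) AND (NOT (X XOR W) XOR NOT (U IMPLIES Y)) = false AND true = false
(((X IFF (W XOR Z)) XOR ((Z IFF V) XOR (((X XOR NOT (U AND Y)) IMPLIES X) IFF V))) AND (NOT (X XOR W) XOR NOT (U IMPLIES Y))) IMPLIES W = false IMPLIES true = true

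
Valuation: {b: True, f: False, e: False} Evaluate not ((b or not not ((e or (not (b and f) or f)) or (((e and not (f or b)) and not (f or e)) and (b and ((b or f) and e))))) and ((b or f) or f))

False

b and f = True and False = False
not (b and f) = not False = True
not (b and f) or f = True or False = True
e or (not (b and f) or f) = False or True = True
f or b = False or True = True
not (f or b) = not True = False
e and not (f or b) = False and False = False
f or e = False or False = False
not (f or e) = not False = True
(e and not (f or b)) and not (f or e) = False and True = False
b or f = True or False = True
(b or f) and e = True and False = False
b and ((b or f) and e) = True and False = False
((e and not (f or b)) and not (f or e)) and (b and ((b or f) and e)) = False and False = False
(e or (not (b and f) or f)) or (((e and not (f or b)) and not (f or e)) and (b and ((b or f) and e))) = True or False = True
not ((e or (not (b and f) or f)) or (((e and not (f or b)) and not (f or e)) and (b and ((b or f) and e)))) = not True = False
not not ((e or (not (b and f) or f)) or (((e and not (f or b)) and not (f or e)) and (b and ((b or f) and e)))) = not False = True
b or not not ((e or (not (b and f) or f)) or (((e and not (f or b)) and not (f or e)) and (b and ((b or f) and e)))) = True or True = True
b or f = True or False = True
(b or f) or f = True or False = True
(b or not not ((e or (not (b and f) or f)) or (((e and not (f or b)) and not (f or e)) and (b and ((b or f) and e))))) and ((b or f) or f) = True and True = True
not ((b or not not ((e or (not (b and f) or f)) or (((e and not (f or b)) and not (f or e)) and (b and ((b or f) and e))))) and ((b or f) or f)) = not True = False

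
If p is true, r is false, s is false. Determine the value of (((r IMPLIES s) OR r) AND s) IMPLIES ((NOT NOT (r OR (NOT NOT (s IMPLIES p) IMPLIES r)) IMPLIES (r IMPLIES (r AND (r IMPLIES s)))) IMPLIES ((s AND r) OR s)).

Substituting p=True, r=False, s=False:
r IMPLIES s = False IMPLIES False = True
(r IMPLIES s) OR r = True OR False = True
((r IMPLIES s) OR r) AND s = True AND False = False
s IMPLIES p = False IMPLIES True = True
NOT (s IMPLIES p) = NOT True = False
NOT NOT (s IMPLIES p) = NOT False = True
NOT NOT (s IMPLIES p) IMPLIES r = True IMPLIES False = False
r OR (NOT NOT (s IMPLIES p) IMPLIES r) = False OR False = False
NOT (r OR (NOT NOT (s IMPLIES p) IMPLIES r)) = NOT False = True
NOT NOT (r OR (NOT NOT (s IMPLIES p) IMPLIES r)) = NOT True = False
r IMPLIES s = False IMPLIES False = True
r AND (r IMPLIES s) = False AND True = False
r IMPLIES (r AND (r IMPLIES s)) = False IMPLIES False = True
NOT NOT (r OR (NOT NOT (s IMPLIES p) IMPLIES r)) IMPLIES (r IMPLIES (r AND (r IMPLIES s))) = False IMPLIES True = True
s AND r = False AND False = False
(s AND r) OR s = False OR False = False
(NOT NOT (r OR (NOT NOT (s IMPLIES p) IMPLIES r)) IMPLIES (r IMPLIES (r AND (r IMPLIES s)))) IMPLIES ((s AND r) OR s) = True IMPLIES False = False
(((r IMPLIES s) OR r) AND s) IMPLIES ((NOT NOT (r OR (NOT NOT (s IMPLIES p) IMPLIES r)) IMPLIES (r IMPLIES (r AND (r IMPLIES s)))) IMPLIES ((s AND r) OR s)) = False IMPLIES False = True

True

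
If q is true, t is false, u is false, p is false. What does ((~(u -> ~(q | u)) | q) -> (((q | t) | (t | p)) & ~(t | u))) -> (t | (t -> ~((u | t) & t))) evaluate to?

Substituting q=1, t=0, u=0, p=0:
q | u = 1 | 0 = 1
~(q | u) = ~1 = 0
u -> ~(q | u) = 0 -> 0 = 1
~(u -> ~(q | u)) = ~1 = 0
~(u -> ~(q | u)) | q = 0 | 1 = 1
q | t = 1 | 0 = 1
t | p = 0 | 0 = 0
(q | t) | (t | p) = 1 | 0 = 1
t | u = 0 | 0 = 0
~(t | u) = ~0 = 1
((q | t) | (t | p)) & ~(t | u) = 1 & 1 = 1
(~(u -> ~(q | u)) | q) -> (((q | t) | (t | p)) & ~(t | u)) = 1 -> 1 = 1
u | t = 0 | 0 = 0
(u | t) & t = 0 & 0 = 0
~((u | t) & t) = ~0 = 1
t -> ~((u | t) & t) = 0 -> 1 = 1
t | (t -> ~((u | t) & t)) = 0 | 1 = 1
((~(u -> ~(q | u)) | q) -> (((q | t) | (t | p)) & ~(t | u))) -> (t | (t -> ~((u | t) & t))) = 1 -> 1 = 1

1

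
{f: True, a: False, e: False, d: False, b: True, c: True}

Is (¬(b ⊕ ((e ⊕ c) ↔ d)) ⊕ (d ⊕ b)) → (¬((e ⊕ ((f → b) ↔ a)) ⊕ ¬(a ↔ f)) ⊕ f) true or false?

True

e ⊕ c = False ⊕ True = True
(e ⊕ c) ↔ d = True ↔ False = False
b ⊕ ((e ⊕ c) ↔ d) = True ⊕ False = True
¬(b ⊕ ((e ⊕ c) ↔ d)) = ¬True = False
d ⊕ b = False ⊕ True = True
¬(b ⊕ ((e ⊕ c) ↔ d)) ⊕ (d ⊕ b) = False ⊕ True = True
f → b = True → True = True
(f → b) ↔ a = True ↔ False = False
e ⊕ ((f → b) ↔ a) = False ⊕ False = False
a ↔ f = False ↔ True = False
¬(a ↔ f) = ¬False = True
(e ⊕ ((f → b) ↔ a)) ⊕ ¬(a ↔ f) = False ⊕ True = True
¬((e ⊕ ((f → b) ↔ a)) ⊕ ¬(a ↔ f)) = ¬True = False
¬((e ⊕ ((f → b) ↔ a)) ⊕ ¬(a ↔ f)) ⊕ f = False ⊕ True = True
(¬(b ⊕ ((e ⊕ c) ↔ d)) ⊕ (d ⊕ b)) → (¬((e ⊕ ((f → b) ↔ a)) ⊕ ¬(a ↔ f)) ⊕ f) = True → True = True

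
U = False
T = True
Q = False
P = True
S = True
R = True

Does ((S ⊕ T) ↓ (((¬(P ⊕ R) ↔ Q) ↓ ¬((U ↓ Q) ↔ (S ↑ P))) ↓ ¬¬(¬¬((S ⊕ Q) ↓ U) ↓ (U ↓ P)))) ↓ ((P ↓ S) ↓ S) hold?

False

S ⊕ T = True ⊕ True = False
P ⊕ R = True ⊕ True = False
¬(P ⊕ R) = ¬False = True
¬(P ⊕ R) ↔ Q = True ↔ False = False
U ↓ Q = False ↓ False = True
S ↑ P = True ↑ True = False
(U ↓ Q) ↔ (S ↑ P) = True ↔ False = False
¬((U ↓ Q) ↔ (S ↑ P)) = ¬False = True
(¬(P ⊕ R) ↔ Q) ↓ ¬((U ↓ Q) ↔ (S ↑ P)) = False ↓ True = False
S ⊕ Q = True ⊕ False = True
(S ⊕ Q) ↓ U = True ↓ False = False
¬((S ⊕ Q) ↓ U) = ¬False = True
¬¬((S ⊕ Q) ↓ U) = ¬True = False
U ↓ P = False ↓ True = False
¬¬((S ⊕ Q) ↓ U) ↓ (U ↓ P) = False ↓ False = True
¬(¬¬((S ⊕ Q) ↓ U) ↓ (U ↓ P)) = ¬True = False
¬¬(¬¬((S ⊕ Q) ↓ U) ↓ (U ↓ P)) = ¬False = True
((¬(P ⊕ R) ↔ Q) ↓ ¬((U ↓ Q) ↔ (S ↑ P))) ↓ ¬¬(¬¬((S ⊕ Q) ↓ U) ↓ (U ↓ P)) = False ↓ True = False
(S ⊕ T) ↓ (((¬(P ⊕ R) ↔ Q) ↓ ¬((U ↓ Q) ↔ (S ↑ P))) ↓ ¬¬(¬¬((S ⊕ Q) ↓ U) ↓ (U ↓ P))) = False ↓ False = True
P ↓ S = True ↓ True = False
(P ↓ S) ↓ S = False ↓ True = False
((S ⊕ T) ↓ (((¬(P ⊕ R) ↔ Q) ↓ ¬((U ↓ Q) ↔ (S ↑ P))) ↓ ¬¬(¬¬((S ⊕ Q) ↓ U) ↓ (U ↓ P)))) ↓ ((P ↓ S) ↓ S) = True ↓ False = False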